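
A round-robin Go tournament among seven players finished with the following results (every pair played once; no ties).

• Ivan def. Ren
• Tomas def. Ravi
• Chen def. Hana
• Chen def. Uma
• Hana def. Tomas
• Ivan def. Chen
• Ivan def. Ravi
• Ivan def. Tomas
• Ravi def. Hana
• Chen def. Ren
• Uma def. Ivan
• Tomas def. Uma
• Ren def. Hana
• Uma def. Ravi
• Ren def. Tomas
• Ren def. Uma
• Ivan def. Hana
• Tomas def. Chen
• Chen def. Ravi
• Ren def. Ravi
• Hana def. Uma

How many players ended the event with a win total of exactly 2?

Win totals: Ravi 1, Tomas 3, Ivan 5, Uma 2, Chen 4, Ren 4, Hana 2.
Exactly 2: Uma, Hana — 2 players.

2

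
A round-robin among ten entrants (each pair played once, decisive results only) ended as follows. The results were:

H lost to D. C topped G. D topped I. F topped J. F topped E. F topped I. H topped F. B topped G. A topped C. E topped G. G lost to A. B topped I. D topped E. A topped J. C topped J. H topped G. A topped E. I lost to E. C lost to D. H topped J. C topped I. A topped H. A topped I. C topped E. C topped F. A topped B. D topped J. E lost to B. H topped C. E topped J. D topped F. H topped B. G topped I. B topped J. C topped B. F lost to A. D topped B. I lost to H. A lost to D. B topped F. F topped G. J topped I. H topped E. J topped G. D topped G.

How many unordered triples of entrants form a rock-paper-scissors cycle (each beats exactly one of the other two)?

Win totals: A 8, B 5, C 6, D 9, E 3, F 4, G 1, H 7, I 0, J 2.
An entrant with w wins dominates both others in C(w,2) triples; summing gives 28 + 10 + 15 + 36 + 3 + 6 + 0 + 21 + 0 + 1 = 120 transitive triples.
Total triples C(10,3) = 120, so cyclic triples = 120 − 120 = 0.

0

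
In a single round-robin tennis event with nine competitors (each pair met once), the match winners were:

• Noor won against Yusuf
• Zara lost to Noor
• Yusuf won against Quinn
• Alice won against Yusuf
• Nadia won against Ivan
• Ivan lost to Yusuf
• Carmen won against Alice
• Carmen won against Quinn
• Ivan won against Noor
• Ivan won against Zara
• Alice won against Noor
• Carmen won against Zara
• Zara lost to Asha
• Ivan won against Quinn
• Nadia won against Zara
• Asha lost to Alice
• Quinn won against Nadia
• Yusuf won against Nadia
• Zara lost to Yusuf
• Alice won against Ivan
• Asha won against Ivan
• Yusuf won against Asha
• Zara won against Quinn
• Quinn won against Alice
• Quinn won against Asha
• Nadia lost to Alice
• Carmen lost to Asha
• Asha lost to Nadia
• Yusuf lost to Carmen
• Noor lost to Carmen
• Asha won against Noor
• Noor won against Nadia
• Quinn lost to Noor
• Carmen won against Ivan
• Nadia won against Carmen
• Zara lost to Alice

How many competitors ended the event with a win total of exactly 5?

Win totals: Noor 4, Asha 4, Yusuf 5, Nadia 4, Alice 6, Quinn 3, Carmen 6, Ivan 3, Zara 1.
Exactly 5: Yusuf — 1 competitor.

1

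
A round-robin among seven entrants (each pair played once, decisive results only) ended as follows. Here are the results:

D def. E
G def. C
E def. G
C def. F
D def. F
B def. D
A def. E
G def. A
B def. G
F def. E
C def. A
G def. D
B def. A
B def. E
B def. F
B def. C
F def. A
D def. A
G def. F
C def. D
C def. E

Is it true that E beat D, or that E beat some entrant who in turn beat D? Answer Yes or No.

E did not beat D directly.
E beat G. Of those, G beat D.

Yes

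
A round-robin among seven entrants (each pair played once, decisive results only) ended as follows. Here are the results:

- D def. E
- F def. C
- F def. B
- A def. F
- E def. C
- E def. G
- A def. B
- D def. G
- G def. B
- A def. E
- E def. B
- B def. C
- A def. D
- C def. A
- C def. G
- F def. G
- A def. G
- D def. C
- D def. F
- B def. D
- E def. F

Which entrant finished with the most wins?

Win totals: A 5, B 2, C 2, D 4, E 4, F 3, G 1.
A leads with 5 wins (next highest: 4).

A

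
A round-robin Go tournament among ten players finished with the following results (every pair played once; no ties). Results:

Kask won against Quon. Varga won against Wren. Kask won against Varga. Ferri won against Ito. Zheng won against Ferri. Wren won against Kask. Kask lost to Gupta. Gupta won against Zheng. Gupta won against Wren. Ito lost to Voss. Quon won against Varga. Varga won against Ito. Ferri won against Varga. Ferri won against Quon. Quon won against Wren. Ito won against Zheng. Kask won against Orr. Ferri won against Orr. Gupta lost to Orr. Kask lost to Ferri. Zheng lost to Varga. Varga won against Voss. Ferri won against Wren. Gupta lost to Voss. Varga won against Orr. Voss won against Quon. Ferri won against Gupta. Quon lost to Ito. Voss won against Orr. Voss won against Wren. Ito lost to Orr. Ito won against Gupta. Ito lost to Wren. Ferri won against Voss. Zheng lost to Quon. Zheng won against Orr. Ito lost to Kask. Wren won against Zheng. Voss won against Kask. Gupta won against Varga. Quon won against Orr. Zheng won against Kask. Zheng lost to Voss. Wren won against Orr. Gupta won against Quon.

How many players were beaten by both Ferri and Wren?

3

Ferri beat: Ito, Orr, Gupta, Quon, Kask, Voss, Varga, Wren.
Wren beat: Ito, Orr, Zheng, Kask.
Both beat: Ito, Orr, Kask — 3.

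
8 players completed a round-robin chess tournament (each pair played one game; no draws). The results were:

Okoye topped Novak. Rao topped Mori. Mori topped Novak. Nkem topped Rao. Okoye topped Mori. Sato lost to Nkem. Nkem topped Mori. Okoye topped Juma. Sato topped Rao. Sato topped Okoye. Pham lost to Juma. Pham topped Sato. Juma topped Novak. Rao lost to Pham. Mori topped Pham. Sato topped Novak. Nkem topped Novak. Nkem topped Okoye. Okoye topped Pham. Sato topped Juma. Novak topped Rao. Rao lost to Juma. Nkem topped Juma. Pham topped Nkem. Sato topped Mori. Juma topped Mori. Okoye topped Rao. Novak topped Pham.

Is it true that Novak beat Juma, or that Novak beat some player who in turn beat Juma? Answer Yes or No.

Novak did not beat Juma directly.
Novak beat Rao, Pham, but each of them lost to Juma. No two-step path.

No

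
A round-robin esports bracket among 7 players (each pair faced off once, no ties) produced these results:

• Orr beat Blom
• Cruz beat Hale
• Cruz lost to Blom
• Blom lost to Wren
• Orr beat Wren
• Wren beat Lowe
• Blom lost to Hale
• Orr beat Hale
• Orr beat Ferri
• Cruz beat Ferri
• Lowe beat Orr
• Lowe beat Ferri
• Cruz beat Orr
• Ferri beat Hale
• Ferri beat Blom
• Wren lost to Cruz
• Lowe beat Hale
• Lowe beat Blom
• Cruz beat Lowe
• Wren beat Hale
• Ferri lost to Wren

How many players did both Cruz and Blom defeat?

0

Cruz beat: Lowe, Hale, Ferri, Orr, Wren.
Blom beat: Cruz.
No one was beaten by both.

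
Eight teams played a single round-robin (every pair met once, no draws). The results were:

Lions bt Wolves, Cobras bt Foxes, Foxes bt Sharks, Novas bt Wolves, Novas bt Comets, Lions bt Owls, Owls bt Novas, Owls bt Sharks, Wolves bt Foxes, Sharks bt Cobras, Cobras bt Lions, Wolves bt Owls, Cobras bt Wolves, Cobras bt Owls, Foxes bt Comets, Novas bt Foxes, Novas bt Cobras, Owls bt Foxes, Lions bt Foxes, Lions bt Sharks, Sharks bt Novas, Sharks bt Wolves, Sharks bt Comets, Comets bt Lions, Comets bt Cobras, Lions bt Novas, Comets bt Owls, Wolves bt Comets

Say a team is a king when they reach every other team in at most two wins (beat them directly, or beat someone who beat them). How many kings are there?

Owls cannot reach Lions in two steps.
Novas reaches everyone (king).
Sharks reaches everyone (king).
Lions reaches everyone (king).
Wolves reaches everyone (king).
Foxes reaches everyone (king).
Cobras reaches everyone (king).
Comets reaches everyone (king).
Kings: Novas, Sharks, Lions, Wolves, Foxes, Cobras, Comets — 7.

7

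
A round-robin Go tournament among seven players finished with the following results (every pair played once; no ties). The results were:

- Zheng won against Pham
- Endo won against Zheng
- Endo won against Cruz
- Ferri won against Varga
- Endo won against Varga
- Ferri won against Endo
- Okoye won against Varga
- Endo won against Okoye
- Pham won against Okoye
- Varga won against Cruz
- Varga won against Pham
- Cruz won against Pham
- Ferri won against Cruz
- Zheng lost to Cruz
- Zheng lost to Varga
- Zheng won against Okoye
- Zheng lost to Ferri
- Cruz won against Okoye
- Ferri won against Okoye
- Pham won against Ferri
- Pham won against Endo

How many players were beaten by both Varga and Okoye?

0

Varga beat: Zheng, Pham, Cruz.
Okoye beat: Varga.
No one was beaten by both.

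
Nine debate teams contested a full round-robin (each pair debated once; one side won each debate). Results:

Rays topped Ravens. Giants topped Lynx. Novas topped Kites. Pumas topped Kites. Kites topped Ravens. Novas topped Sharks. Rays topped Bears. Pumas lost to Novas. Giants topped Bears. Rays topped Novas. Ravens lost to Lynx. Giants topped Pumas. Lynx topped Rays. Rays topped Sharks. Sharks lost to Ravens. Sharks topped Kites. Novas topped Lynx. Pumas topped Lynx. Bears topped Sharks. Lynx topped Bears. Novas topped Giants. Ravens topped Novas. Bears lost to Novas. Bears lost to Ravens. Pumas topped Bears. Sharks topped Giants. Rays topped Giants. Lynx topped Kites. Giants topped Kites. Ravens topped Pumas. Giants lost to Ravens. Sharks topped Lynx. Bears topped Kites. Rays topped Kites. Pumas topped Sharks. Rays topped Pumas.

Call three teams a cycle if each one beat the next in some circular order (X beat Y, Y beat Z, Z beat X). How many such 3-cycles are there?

Win totals: Ravens 5, Rays 7, Novas 6, Kites 1, Sharks 3, Lynx 4, Pumas 4, Bears 2, Giants 4.
A team with w wins dominates both others in C(w,2) triples; summing gives 10 + 21 + 15 + 0 + 3 + 6 + 6 + 1 + 6 = 68 transitive triples.
Total triples C(9,3) = 84, so cyclic triples = 84 − 68 = 16.

16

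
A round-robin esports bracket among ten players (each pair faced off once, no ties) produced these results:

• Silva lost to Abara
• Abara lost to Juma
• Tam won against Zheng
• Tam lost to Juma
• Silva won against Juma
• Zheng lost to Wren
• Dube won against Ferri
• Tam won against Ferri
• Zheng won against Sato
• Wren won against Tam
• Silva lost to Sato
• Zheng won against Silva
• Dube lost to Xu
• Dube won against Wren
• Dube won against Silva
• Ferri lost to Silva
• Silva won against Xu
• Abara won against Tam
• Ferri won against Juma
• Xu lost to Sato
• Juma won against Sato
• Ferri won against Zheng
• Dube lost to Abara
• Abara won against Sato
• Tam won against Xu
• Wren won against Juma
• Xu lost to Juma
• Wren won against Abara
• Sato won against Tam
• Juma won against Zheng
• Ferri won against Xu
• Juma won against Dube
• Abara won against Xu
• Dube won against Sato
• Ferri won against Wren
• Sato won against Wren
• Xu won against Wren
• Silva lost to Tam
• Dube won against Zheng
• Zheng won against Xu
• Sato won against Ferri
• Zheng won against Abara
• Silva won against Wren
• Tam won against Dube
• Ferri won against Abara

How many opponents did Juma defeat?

Juma's results: beat Zheng, Abara, Sato, Xu, Tam, Dube; lost to Ferri, Wren, Silva.
That is 6 wins.

6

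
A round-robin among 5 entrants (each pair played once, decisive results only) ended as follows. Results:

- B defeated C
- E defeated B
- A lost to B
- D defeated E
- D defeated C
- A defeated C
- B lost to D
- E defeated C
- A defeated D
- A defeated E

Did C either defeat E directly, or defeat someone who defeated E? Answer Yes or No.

C did not beat E directly.
C beat no one, so there is no intermediate entrant.

No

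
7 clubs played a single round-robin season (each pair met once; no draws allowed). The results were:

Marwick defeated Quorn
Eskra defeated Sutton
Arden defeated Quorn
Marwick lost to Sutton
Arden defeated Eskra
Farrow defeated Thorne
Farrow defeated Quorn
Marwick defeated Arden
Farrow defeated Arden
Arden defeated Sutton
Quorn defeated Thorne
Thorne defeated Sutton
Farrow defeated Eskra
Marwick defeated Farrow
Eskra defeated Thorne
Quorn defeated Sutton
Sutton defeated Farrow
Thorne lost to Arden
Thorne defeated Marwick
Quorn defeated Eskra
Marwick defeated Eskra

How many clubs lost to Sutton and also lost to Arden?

0

Sutton beat: Farrow, Marwick.
Arden beat: Quorn, Sutton, Thorne, Eskra.
No one was beaten by both.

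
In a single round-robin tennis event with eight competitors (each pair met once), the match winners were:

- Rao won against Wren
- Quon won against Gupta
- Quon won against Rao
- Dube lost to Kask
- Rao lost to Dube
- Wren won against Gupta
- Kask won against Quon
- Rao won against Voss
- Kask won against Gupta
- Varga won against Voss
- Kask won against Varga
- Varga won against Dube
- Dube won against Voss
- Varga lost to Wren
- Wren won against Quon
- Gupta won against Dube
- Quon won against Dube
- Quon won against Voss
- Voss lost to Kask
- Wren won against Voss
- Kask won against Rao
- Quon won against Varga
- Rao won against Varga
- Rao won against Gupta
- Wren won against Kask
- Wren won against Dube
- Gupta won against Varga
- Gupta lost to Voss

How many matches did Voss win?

Voss' results: beat Gupta; lost to Dube, Quon, Varga, Kask, Wren, Rao.
That is 1 win.

1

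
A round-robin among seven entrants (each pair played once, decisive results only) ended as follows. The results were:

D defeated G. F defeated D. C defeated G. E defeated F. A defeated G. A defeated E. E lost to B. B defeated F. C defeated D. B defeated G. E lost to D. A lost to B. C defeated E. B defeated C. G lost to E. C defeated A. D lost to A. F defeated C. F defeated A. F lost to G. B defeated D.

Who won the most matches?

Win totals: A 3, B 6, C 4, D 2, E 2, F 3, G 1.
B leads with 6 wins (next highest: 4).

B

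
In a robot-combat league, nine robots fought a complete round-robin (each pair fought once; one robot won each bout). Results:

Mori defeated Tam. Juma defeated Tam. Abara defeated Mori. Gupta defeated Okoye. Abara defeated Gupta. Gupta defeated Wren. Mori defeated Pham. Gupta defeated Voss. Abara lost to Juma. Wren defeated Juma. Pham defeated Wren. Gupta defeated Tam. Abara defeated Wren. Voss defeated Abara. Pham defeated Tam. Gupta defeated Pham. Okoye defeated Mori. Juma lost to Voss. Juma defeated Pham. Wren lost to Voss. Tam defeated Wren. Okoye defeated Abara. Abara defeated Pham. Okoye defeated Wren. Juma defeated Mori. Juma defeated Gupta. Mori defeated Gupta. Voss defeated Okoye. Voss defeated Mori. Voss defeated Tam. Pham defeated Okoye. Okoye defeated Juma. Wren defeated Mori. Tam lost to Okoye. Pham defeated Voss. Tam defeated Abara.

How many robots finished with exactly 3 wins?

Win totals: Pham 4, Gupta 5, Tam 2, Okoye 5, Voss 6, Juma 5, Wren 2, Abara 4, Mori 3.
Exactly 3: Mori — 1 robot.

1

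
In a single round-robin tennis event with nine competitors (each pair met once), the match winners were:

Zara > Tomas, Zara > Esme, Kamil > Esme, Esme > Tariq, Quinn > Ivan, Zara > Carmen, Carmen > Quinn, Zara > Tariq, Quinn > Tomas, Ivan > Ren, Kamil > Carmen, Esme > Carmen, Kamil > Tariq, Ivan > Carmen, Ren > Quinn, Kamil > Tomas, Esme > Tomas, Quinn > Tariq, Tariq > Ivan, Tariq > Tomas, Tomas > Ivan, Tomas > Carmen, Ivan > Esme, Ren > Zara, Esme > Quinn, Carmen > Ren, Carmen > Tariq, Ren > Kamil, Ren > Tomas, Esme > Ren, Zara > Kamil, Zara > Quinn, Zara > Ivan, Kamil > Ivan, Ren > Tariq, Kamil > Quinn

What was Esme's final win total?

5

Esme's results: beat Tomas, Tariq, Carmen, Ren, Quinn; lost to Ivan, Kamil, Zara.
That is 5 wins.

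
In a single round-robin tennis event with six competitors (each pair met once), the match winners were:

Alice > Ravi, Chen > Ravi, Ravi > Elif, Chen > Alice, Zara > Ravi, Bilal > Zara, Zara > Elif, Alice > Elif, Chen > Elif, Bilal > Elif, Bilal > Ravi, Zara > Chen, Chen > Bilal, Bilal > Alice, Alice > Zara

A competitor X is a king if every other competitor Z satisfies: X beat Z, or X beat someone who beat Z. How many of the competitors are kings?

3

Ravi cannot reach Zara, Bilal, Alice, Chen in two steps.
Elif cannot reach Ravi, Zara, Bilal, Alice, Chen in two steps.
Zara reaches everyone (king).
Bilal reaches everyone (king).
Alice cannot reach Bilal in two steps.
Chen reaches everyone (king).
Kings: Zara, Bilal, Chen — 3.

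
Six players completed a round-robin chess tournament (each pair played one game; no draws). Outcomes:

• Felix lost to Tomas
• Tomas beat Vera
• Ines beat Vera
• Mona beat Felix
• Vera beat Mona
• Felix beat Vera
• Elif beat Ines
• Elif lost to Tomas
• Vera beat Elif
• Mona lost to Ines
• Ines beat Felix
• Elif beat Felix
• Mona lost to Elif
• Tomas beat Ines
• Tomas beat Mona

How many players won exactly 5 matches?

Win totals: Vera 2, Mona 1, Ines 3, Felix 1, Tomas 5, Elif 3.
Exactly 5: Tomas — 1 player.

1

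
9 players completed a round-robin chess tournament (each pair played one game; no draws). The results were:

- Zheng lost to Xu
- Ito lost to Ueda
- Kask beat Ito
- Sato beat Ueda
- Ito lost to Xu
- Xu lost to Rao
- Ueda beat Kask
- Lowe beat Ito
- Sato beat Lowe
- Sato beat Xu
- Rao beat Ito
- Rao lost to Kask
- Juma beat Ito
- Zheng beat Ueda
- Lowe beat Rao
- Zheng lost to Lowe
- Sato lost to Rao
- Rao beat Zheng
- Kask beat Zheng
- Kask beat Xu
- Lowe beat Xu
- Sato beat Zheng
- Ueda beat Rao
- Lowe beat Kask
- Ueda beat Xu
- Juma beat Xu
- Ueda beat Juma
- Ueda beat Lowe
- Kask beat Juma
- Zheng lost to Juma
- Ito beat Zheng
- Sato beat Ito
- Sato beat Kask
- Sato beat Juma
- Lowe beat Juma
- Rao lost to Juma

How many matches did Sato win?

Sato's results: beat Juma, Kask, Xu, Zheng, Ueda, Lowe, Ito; lost to Rao.
That is 7 wins.

7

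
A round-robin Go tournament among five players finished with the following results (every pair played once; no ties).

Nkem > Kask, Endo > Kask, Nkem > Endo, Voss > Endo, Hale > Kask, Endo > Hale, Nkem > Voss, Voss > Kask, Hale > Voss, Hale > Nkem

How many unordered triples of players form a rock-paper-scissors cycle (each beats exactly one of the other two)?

Win totals: Voss 2, Nkem 3, Hale 3, Kask 0, Endo 2.
A player with w wins dominates both others in C(w,2) triples; summing gives 1 + 3 + 3 + 0 + 1 = 8 transitive triples.
Total triples C(5,3) = 10, so cyclic triples = 10 − 8 = 2.

2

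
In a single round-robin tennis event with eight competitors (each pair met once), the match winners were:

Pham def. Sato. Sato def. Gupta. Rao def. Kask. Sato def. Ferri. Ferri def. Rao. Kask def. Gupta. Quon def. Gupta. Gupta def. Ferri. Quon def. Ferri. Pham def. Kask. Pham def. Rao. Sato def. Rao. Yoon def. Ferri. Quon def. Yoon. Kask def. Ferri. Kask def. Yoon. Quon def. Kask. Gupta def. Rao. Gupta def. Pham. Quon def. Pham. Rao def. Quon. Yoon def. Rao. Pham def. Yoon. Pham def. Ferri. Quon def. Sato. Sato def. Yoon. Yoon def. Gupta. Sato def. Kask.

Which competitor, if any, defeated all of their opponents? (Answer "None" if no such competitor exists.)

Highest win total is Quon with 6 (out of 7 possible).
Quon lost to Rao, so no competitor went undefeated.

None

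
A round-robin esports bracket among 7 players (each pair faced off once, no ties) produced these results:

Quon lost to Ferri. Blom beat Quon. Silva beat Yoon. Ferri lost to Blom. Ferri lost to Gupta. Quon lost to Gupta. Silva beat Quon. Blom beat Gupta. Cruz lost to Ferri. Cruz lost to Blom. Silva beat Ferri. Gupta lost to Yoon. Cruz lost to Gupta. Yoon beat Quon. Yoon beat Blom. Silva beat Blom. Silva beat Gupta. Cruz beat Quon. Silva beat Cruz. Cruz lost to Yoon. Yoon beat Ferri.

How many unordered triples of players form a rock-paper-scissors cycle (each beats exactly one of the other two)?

0

Win totals: Silva 6, Blom 4, Ferri 2, Gupta 3, Quon 0, Cruz 1, Yoon 5.
A player with w wins dominates both others in C(w,2) triples; summing gives 15 + 6 + 1 + 3 + 0 + 0 + 10 = 35 transitive triples.
Total triples C(7,3) = 35, so cyclic triples = 35 − 35 = 0.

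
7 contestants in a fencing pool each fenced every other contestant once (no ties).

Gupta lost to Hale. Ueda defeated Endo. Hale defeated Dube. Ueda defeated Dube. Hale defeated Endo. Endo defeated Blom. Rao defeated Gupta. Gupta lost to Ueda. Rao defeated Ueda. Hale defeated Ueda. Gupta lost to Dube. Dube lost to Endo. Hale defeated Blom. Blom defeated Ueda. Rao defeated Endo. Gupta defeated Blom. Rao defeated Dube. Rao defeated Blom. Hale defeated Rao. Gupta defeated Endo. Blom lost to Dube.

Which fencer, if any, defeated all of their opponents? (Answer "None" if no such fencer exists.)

Hale

Hale has 6 wins out of 6 opponents — a perfect record.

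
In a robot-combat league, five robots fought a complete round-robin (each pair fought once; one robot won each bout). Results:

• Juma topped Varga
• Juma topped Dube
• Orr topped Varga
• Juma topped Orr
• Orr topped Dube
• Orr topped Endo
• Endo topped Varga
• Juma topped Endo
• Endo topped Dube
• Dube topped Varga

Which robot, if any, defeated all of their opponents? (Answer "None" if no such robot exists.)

Juma

Juma has 4 wins out of 4 opponents — a perfect record.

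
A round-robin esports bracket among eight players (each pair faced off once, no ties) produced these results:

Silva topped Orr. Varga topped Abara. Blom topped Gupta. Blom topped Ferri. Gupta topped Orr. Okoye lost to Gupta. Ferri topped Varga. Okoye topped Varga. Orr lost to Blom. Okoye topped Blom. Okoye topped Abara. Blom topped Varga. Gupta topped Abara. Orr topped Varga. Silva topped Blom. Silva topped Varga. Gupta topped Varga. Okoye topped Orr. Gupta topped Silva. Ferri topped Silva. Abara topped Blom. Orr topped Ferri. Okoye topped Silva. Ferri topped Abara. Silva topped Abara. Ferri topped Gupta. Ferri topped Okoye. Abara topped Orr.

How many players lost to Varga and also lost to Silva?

1

Varga beat: Abara.
Silva beat: Orr, Varga, Abara, Blom.
Both beat: Abara — 1.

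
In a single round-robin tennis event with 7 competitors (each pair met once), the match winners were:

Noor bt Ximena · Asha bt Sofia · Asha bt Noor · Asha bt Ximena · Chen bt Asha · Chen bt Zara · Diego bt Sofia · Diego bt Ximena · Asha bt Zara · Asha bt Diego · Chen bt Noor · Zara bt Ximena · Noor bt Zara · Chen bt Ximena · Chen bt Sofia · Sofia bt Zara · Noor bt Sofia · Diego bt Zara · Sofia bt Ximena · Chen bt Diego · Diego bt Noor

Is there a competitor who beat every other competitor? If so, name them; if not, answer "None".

Chen

Chen has 6 wins out of 6 opponents — a perfect record.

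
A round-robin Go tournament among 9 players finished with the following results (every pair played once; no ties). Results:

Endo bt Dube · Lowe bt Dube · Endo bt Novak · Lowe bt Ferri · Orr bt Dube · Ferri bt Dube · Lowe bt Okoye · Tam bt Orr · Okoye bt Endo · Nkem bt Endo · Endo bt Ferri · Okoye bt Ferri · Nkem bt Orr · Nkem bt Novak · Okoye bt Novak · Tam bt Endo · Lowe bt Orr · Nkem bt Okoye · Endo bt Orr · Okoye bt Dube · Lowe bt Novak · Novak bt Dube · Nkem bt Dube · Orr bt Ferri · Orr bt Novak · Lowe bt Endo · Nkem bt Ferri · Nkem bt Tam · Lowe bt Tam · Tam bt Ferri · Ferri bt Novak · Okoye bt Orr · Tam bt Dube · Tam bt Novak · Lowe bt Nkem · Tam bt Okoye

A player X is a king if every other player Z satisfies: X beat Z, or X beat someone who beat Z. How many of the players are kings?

1

Nkem cannot reach Lowe in two steps.
Ferri cannot reach Nkem, Endo, Tam, Orr, Lowe, Okoye in two steps.
Endo cannot reach Nkem, Tam, Lowe, Okoye in two steps.
Tam cannot reach Nkem, Lowe in two steps.
Orr cannot reach Nkem, Endo, Tam, Lowe, Okoye in two steps.
Lowe reaches everyone (king).
Dube cannot reach Nkem, Ferri, Endo, Tam, Orr, Lowe, Novak, Okoye in two steps.
Novak cannot reach Nkem, Ferri, Endo, Tam, Orr, Lowe, Okoye in two steps.
Okoye cannot reach Nkem, Tam, Lowe in two steps.
Kings: Lowe — 1.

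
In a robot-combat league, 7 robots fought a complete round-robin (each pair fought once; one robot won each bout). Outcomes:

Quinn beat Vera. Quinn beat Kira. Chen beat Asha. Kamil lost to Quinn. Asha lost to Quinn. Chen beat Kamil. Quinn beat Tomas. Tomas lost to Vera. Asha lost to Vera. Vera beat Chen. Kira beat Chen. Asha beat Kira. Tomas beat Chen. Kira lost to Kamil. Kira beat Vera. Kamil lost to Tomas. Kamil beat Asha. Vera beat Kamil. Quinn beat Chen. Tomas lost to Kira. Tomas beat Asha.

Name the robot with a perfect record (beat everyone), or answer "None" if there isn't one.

Quinn has 6 wins out of 6 opponents — a perfect record.

Quinn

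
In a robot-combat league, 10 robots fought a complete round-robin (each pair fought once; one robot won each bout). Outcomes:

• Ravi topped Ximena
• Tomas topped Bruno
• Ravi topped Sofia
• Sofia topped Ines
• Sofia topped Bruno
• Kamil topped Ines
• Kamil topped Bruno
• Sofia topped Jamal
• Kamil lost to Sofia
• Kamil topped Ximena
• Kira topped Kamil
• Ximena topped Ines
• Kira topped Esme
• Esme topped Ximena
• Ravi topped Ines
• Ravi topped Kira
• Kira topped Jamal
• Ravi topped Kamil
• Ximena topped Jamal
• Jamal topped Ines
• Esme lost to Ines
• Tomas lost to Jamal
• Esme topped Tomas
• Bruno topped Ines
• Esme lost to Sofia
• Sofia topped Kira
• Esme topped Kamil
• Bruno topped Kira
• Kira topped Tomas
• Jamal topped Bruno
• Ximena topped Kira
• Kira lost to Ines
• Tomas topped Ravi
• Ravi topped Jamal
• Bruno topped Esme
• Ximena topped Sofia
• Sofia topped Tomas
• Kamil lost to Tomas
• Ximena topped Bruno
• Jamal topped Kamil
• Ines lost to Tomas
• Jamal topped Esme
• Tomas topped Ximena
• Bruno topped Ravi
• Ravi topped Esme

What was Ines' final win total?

2

Ines' results: beat Esme, Kira; lost to Ravi, Sofia, Tomas, Ximena, Jamal, Kamil, Bruno.
That is 2 wins.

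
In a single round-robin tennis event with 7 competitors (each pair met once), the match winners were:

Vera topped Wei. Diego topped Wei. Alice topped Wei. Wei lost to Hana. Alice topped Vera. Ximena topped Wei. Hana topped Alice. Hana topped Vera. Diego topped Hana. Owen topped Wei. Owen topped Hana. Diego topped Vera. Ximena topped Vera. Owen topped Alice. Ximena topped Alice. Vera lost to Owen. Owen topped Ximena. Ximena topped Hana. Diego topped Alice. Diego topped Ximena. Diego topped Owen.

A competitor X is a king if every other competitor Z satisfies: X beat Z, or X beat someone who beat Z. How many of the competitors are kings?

1

Vera cannot reach Diego, Owen, Ximena, Hana, Alice in two steps.
Diego reaches everyone (king).
Owen cannot reach Diego in two steps.
Ximena cannot reach Diego, Owen in two steps.
Wei cannot reach Vera, Diego, Owen, Ximena, Hana, Alice in two steps.
Hana cannot reach Diego, Owen, Ximena in two steps.
Alice cannot reach Diego, Owen, Ximena, Hana in two steps.
Kings: Diego — 1.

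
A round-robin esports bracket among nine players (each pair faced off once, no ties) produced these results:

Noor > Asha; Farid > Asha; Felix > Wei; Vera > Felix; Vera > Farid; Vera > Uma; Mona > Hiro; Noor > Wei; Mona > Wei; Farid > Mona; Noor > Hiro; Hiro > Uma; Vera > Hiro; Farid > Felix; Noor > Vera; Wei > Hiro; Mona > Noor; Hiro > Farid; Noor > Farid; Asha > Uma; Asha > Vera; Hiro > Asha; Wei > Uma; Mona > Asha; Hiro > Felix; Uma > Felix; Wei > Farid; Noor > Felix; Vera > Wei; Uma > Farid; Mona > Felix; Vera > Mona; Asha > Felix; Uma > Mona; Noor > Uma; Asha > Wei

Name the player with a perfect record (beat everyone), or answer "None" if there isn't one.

None

Highest win total is Noor with 7 (out of 8 possible).
Noor lost to Mona, so no player went undefeated.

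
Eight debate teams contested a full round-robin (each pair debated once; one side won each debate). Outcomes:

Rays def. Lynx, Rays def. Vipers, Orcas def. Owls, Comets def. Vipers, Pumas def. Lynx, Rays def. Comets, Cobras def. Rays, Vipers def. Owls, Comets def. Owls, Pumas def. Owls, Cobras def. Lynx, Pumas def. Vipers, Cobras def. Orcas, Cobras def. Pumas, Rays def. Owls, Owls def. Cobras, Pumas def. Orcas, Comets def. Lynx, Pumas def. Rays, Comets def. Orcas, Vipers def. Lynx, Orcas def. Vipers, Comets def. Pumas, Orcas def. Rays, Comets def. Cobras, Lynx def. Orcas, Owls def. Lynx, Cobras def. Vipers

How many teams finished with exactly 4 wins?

Win totals: Comets 6, Rays 4, Lynx 1, Orcas 3, Cobras 5, Owls 2, Vipers 2, Pumas 5.
Exactly 4: Rays — 1 team.

1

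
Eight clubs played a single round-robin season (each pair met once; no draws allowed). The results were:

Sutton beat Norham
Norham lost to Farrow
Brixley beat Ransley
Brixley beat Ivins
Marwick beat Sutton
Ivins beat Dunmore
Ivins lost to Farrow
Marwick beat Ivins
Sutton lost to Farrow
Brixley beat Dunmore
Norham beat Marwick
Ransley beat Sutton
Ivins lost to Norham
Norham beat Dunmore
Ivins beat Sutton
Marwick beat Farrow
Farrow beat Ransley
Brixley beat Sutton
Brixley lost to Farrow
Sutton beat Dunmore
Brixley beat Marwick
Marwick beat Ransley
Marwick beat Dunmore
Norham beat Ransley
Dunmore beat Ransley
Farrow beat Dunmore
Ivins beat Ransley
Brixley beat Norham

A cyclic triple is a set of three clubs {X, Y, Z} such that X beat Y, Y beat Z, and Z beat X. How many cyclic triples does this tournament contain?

6

Win totals: Sutton 2, Farrow 6, Marwick 5, Brixley 6, Dunmore 1, Ransley 1, Ivins 3, Norham 4.
A club with w wins dominates both others in C(w,2) triples; summing gives 1 + 15 + 10 + 15 + 0 + 0 + 3 + 6 = 50 transitive triples.
Total triples C(8,3) = 56, so cyclic triples = 56 − 50 = 6.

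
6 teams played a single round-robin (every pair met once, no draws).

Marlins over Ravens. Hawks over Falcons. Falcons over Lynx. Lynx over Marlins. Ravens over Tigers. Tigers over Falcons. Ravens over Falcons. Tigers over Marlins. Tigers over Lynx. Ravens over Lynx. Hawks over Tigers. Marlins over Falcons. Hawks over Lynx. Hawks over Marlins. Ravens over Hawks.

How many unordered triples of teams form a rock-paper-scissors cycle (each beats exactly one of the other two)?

4

Of the C(6,3) = 20 triples, the cyclic ones are: {Lynx, Marlins, Ravens}; {Lynx, Marlins, Falcons}; {Marlins, Hawks, Ravens}; {Marlins, Tigers, Ravens}.
That is 4.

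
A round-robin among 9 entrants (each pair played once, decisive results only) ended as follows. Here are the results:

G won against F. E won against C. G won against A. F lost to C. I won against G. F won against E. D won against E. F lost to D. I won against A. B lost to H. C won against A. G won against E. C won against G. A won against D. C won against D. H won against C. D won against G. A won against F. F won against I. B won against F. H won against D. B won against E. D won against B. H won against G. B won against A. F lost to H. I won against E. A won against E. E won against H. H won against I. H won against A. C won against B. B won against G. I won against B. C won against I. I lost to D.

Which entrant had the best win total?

H

Win totals: A 3, B 4, C 6, D 5, E 2, F 2, G 3, H 7, I 4.
H leads with 7 wins (next highest: 6).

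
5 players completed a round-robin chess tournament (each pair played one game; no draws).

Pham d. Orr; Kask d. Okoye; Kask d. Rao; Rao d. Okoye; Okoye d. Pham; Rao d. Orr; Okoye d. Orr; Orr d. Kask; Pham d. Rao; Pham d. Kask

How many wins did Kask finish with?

2

Kask's results: beat Okoye, Rao; lost to Pham, Orr.
That is 2 wins.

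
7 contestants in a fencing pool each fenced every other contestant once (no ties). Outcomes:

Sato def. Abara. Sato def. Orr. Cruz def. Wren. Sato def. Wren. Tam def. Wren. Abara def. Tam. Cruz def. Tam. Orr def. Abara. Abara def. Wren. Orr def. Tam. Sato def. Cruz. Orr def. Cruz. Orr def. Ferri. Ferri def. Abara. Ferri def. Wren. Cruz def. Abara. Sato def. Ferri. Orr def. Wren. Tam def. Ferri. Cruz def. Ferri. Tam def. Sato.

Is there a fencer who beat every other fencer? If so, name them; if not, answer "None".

None

Highest win total is Sato with 5 (out of 6 possible).
Sato lost to Tam, so no fencer went undefeated.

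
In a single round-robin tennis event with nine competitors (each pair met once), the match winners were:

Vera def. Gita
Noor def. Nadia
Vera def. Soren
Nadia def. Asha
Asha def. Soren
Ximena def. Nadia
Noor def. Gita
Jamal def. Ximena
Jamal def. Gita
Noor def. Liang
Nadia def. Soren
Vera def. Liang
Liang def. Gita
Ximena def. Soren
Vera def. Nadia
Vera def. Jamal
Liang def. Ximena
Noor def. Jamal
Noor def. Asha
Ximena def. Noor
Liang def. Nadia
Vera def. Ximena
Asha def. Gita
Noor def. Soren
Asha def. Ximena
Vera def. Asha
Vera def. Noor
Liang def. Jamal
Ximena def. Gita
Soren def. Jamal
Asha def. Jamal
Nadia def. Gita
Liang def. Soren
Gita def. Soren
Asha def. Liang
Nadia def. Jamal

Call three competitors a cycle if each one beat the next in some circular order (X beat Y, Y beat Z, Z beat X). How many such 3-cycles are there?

8

Win totals: Vera 8, Nadia 4, Jamal 2, Gita 1, Ximena 4, Liang 5, Asha 5, Noor 6, Soren 1.
A competitor with w wins dominates both others in C(w,2) triples; summing gives 28 + 6 + 1 + 0 + 6 + 10 + 10 + 15 + 0 = 76 transitive triples.
Total triples C(9,3) = 84, so cyclic triples = 84 − 76 = 8.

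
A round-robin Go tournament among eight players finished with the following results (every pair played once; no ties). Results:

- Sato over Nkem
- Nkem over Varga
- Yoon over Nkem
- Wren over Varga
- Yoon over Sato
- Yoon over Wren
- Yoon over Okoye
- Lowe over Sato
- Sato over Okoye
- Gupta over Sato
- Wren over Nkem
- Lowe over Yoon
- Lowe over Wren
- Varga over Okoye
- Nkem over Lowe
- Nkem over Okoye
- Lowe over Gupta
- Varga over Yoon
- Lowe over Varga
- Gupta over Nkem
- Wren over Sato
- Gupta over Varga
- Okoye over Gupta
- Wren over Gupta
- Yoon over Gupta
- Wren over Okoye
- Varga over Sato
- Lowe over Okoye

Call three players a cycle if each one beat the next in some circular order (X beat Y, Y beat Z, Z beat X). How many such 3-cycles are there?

11

Win totals: Gupta 3, Lowe 6, Varga 3, Yoon 5, Okoye 1, Wren 5, Sato 2, Nkem 3.
A player with w wins dominates both others in C(w,2) triples; summing gives 3 + 15 + 3 + 10 + 0 + 10 + 1 + 3 = 45 transitive triples.
Total triples C(8,3) = 56, so cyclic triples = 56 − 45 = 11.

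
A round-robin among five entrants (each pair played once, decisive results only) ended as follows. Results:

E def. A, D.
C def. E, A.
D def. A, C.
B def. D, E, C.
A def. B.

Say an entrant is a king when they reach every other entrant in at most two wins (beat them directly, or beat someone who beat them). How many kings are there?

A reaches everyone (king).
B reaches everyone (king).
C reaches everyone (king).
D reaches everyone (king).
E reaches everyone (king).
Kings: A, B, C, D, E — 5.

5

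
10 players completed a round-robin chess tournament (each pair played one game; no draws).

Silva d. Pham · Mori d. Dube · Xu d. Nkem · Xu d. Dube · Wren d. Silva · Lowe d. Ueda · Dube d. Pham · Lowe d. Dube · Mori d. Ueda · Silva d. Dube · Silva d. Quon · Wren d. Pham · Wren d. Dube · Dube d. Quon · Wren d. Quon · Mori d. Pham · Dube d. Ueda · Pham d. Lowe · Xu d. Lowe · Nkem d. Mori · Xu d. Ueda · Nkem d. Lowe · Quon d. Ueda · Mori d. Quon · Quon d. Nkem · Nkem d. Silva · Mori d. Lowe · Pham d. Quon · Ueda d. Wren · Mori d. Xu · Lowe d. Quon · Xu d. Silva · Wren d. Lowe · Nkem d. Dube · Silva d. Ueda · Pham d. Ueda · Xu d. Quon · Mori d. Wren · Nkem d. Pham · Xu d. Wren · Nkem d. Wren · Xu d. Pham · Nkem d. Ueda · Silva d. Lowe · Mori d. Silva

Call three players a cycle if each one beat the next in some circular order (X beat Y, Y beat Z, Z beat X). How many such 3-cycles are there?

Win totals: Lowe 3, Silva 5, Quon 2, Pham 3, Mori 8, Wren 5, Ueda 1, Dube 3, Xu 8, Nkem 7.
A player with w wins dominates both others in C(w,2) triples; summing gives 3 + 10 + 1 + 3 + 28 + 10 + 0 + 3 + 28 + 21 = 107 transitive triples.
Total triples C(10,3) = 120, so cyclic triples = 120 − 107 = 13.

13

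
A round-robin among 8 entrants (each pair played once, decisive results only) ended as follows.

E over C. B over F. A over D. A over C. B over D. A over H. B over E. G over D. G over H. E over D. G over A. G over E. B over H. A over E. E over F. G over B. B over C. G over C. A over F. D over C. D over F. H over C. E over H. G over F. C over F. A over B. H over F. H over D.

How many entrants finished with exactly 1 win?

Win totals: A 6, B 5, C 1, D 2, E 4, F 0, G 7, H 3.
Exactly 1: C — 1 entrant.

1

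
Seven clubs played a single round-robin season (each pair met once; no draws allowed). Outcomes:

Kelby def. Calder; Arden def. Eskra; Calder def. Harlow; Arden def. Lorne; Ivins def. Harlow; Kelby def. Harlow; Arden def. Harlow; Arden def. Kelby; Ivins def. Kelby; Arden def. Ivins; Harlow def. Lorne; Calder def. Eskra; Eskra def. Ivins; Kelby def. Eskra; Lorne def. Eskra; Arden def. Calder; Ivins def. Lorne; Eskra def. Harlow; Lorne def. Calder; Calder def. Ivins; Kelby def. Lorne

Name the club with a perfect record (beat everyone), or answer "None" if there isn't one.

Arden

Arden has 6 wins out of 6 opponents — a perfect record.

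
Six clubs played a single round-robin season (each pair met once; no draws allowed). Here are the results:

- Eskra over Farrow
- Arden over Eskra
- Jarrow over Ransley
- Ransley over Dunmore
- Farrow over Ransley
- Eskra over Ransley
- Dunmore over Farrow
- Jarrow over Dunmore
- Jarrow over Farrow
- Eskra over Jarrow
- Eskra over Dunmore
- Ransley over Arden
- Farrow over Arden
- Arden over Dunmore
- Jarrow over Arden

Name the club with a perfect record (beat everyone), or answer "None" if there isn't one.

None

Highest win total is Jarrow with 4 (out of 5 possible).
Jarrow lost to Eskra, so no club went undefeated.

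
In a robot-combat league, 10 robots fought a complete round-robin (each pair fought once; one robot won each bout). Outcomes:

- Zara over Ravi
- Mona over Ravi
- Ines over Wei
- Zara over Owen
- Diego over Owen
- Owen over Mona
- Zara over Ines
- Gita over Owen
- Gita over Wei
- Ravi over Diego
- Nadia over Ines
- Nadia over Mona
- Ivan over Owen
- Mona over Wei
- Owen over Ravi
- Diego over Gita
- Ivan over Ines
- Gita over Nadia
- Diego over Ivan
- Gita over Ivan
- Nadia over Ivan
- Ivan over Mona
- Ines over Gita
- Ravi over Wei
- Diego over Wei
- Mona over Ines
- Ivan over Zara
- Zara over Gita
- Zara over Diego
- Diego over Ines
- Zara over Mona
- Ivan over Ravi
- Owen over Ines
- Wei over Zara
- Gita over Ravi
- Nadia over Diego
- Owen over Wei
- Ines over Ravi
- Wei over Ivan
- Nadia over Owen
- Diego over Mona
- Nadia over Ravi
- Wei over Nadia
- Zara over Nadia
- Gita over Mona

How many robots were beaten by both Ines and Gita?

Ines beat: Gita, Wei, Ravi.
Gita beat: Owen, Ivan, Nadia, Mona, Wei, Ravi.
Both beat: Wei, Ravi — 2.

2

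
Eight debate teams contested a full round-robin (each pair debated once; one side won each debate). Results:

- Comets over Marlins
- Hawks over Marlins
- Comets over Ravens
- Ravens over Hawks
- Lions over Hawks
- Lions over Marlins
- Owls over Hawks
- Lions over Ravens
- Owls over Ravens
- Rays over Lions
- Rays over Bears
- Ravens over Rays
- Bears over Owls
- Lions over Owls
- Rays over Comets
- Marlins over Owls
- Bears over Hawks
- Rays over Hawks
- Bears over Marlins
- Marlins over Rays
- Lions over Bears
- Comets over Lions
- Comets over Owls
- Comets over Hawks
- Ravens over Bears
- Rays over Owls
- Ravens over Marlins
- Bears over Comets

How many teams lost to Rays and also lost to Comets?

3

Rays beat: Owls, Lions, Bears, Hawks, Comets.
Comets beat: Owls, Lions, Ravens, Hawks, Marlins.
Both beat: Owls, Lions, Hawks — 3.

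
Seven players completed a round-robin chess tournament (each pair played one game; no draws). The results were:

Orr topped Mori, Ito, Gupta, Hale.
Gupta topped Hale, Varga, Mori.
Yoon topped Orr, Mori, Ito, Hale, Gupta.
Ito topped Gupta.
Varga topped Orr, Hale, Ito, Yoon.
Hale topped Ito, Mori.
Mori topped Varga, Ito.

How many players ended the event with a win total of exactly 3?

Win totals: Mori 2, Ito 1, Varga 4, Yoon 5, Hale 2, Gupta 3, Orr 4.
Exactly 3: Gupta — 1 player.

1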